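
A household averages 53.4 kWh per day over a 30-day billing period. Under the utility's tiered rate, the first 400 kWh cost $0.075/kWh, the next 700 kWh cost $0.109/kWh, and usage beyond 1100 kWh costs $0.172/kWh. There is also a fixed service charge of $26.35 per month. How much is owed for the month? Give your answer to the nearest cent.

$218.99

Usage = 53.4 kWh/day × 30 days = 1602 kWh
First 400 kWh × $0.075 = $30.00
Next 700 kWh × $0.109 = $76.30
Remaining 502 kWh × $0.172 = $86.34
Energy charge = $192.64; + service $26.35 = $218.99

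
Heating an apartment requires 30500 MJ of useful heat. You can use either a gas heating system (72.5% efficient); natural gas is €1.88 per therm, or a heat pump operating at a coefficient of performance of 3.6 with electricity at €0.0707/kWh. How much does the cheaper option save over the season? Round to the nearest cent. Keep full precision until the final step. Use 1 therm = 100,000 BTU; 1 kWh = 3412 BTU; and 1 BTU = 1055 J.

€583.26

Heat load = 30500 MJ = 30,500,000,000 J / 1055 = 28,909,953 BTU
Gas: input = 28,909,953 / 0.725 = 39,875,797 BTU = 398.8 therm → 398.8 × €1.88 = €749.66
Heat pump: 28,909,953 BTU / 3412 = 8,473 kWh heat; / 3.6 = 2,354 kWh in → × €0.0707 = €166.40
Difference = |€749.66 − €166.40| = €583.26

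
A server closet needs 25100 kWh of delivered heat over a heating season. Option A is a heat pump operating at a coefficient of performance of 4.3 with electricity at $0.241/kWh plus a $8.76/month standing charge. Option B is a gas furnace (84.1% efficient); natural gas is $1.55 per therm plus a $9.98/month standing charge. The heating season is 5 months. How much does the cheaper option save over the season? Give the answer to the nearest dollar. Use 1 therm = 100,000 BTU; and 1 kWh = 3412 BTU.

Heat load = 25100 kWh × 3412 = 85,641,200 BTU
Gas: input = 85,641,200 / 0.841 = 101,832,580 BTU = 1,018 therm → 1,018 × $1.55 = $1,578.40; + 5 × $9.98 standing = $1,628.30
Heat pump: 85,641,200 BTU / 3412 = 25,100 kWh heat; / 4.3 = 5,837 kWh in → × $0.241 = $1,406.77; + 5 × $8.76 standing = $1,450.57
Difference = |$1,628.30 − $1,450.57| = $177.74 ≈ $178

$178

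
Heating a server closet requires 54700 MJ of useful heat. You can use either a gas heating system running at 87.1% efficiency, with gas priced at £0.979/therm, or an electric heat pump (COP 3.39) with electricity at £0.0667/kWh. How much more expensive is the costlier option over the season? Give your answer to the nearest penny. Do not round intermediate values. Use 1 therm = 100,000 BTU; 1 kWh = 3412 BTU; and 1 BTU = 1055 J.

£283.79

Heat load = 54700 MJ = 54,700,000,000 J / 1055 = 51,848,341 BTU
Gas: input = 51,848,341 / 0.871 = 59,527,372 BTU = 595.3 therm → 595.3 × £0.979 = £582.77
Heat pump: 51,848,341 BTU / 3412 = 15,200 kWh heat; / 3.39 = 4,483 kWh in → × £0.0667 = £298.99
Difference = |£582.77 − £298.99| = £283.79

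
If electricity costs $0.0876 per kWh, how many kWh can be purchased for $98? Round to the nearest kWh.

$98 / $0.0876 per kWh = 1,119 kWh

1119 kWh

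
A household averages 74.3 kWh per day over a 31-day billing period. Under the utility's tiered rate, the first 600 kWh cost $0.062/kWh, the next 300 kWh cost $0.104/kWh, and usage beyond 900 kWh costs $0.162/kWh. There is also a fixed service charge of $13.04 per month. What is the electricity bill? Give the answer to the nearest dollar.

Usage = 74.3 kWh/day × 31 days = 2303.3 kWh
First 600 kWh × $0.062 = $37.20
Next 300 kWh × $0.104 = $31.20
Remaining 1403.3 kWh × $0.162 = $227.33
Energy charge = $295.73; + service $13.04 = $308.77 ≈ $309

$309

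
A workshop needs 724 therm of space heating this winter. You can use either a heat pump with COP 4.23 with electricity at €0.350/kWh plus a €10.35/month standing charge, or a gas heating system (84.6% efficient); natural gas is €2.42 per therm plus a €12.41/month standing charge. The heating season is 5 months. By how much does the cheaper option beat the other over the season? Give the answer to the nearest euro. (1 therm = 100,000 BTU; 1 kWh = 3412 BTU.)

Heat load = 724 therm × 100,000 = 72,400,000 BTU
Gas: input = 72,400,000 / 0.846 = 85,579,196 BTU = 855.8 therm → 855.8 × €2.42 = €2,071.02; + 5 × €12.41 standing = €2,133.07
Heat pump: 72,400,000 BTU / 3412 = 21,220 kWh heat; / 4.23 = 5,016 kWh in → × €0.350 = €1,755.73; + 5 × €10.35 standing = €1,807.48
Difference = |€2,133.07 − €1,807.48| = €325.59 ≈ €326

€326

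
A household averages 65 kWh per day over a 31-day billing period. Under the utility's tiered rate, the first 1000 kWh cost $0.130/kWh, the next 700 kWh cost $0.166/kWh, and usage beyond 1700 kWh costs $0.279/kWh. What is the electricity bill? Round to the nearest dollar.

Usage = 65 kWh/day × 31 days = 2015 kWh
First 1000 kWh × $0.130 = $130.00
Next 700 kWh × $0.166 = $116.20
Remaining 315 kWh × $0.279 = $87.89
Total = $334.09 ≈ $334

$334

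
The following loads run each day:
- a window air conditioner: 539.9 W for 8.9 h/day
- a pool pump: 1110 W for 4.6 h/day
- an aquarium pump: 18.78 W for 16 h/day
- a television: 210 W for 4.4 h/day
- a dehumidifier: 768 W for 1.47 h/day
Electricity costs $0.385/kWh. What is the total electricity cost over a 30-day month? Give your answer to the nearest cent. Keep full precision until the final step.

$141.66

window air conditioner: 539.9 W × 8.9 h × 30 d = 144,153 Wh = 144.2 kWh
pool pump: 1110 W × 4.6 h × 30 d = 153,180 Wh = 153.2 kWh
aquarium pump: 18.78 W × 16 h × 30 d = 9,014 Wh = 9.014 kWh
television: 210 W × 4.4 h × 30 d = 27,720 Wh = 27.72 kWh
dehumidifier: 768 W × 1.47 h × 30 d = 33,869 Wh = 33.87 kWh
Total energy = 144.2 + 153.2 + 9.014 + 27.72 + 33.87 = 367.9 kWh
Cost = 367.9 kWh × $0.385 = $141.66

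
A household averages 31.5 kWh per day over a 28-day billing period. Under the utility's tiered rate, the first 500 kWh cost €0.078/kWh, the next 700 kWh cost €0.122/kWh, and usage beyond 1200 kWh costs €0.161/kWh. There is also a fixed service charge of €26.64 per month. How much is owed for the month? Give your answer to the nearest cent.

Usage = 31.5 kWh/day × 28 days = 882 kWh
First 500 kWh × €0.078 = €39.00
Next 382 kWh × €0.122 = €46.60
Remaining tier: 0 kWh (not reached)
Energy charge = €85.60; + service €26.64 = €112.24

€112.24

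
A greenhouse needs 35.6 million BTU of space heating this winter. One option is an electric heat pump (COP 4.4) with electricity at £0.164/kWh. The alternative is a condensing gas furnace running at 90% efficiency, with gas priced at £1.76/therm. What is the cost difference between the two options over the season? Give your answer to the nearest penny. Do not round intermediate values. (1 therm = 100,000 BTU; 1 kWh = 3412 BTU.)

Heat load = 35.6 × 10⁶ BTU = 35,600,000 BTU
Gas: input = 35,600,000 / 0.90 = 39,555,556 BTU = 395.6 therm → 395.6 × £1.76 = £696.18
Heat pump: 35,600,000 BTU / 3412 = 10,430 kWh heat; / 4.4 = 2,371 kWh in → × £0.164 = £388.89
Difference = |£696.18 − £388.89| = £307.28

£307.28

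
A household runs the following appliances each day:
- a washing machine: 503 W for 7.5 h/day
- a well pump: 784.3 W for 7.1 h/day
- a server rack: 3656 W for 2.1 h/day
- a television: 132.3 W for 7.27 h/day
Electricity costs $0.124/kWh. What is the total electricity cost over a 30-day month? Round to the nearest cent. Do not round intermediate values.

washing machine: 503 W × 7.5 h × 30 d = 113,175 Wh = 113.2 kWh
well pump: 784.3 W × 7.1 h × 30 d = 167,056 Wh = 167.1 kWh
server rack: 3656 W × 2.1 h × 30 d = 230,328 Wh = 230.3 kWh
television: 132.3 W × 7.27 h × 30 d = 28,855 Wh = 28.85 kWh
Total energy = 113.2 + 167.1 + 230.3 + 28.85 = 539.4 kWh
Cost = 539.4 kWh × $0.124 = $66.89

$66.89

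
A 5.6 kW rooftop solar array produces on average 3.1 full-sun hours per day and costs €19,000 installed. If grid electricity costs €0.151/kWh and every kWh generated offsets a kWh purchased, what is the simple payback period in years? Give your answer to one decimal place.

19.9 years

Daily generation = 5.6 kW × 3.1 h = 17.36 kWh
Annual generation = 17.36 × 365 = 6336.4 kWh
Annual savings = 6336.4 × €0.151 = €956.80
Payback = €19,000 / €956.80 = 19.9 years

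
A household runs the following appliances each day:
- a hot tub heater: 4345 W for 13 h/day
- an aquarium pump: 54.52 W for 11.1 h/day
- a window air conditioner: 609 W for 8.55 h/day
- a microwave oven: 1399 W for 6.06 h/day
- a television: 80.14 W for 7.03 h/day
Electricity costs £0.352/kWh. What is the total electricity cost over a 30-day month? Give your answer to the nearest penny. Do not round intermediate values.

£753.33

hot tub heater: 4345 W × 13 h × 30 d = 1,694,550 Wh = 1,695 kWh
aquarium pump: 54.52 W × 11.1 h × 30 d = 18,155 Wh = 18.16 kWh
window air conditioner: 609 W × 8.55 h × 30 d = 156,209 Wh = 156.2 kWh
microwave oven: 1399 W × 6.06 h × 30 d = 254,338 Wh = 254.3 kWh
television: 80.14 W × 7.03 h × 30 d = 16,902 Wh = 16.9 kWh
Total energy = 1,695 + 18.16 + 156.2 + 254.3 + 16.9 = 2,140 kWh
Cost = 2,140 kWh × £0.352 = £753.33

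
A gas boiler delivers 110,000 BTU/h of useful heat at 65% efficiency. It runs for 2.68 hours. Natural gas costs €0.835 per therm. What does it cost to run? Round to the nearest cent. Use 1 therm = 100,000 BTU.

€3.79

Heat delivered = 110,000 BTU/h × 2.68 h = 294,800 BTU
Gas input = 294,800 / 0.650 = 453,538 BTU
= 453,538 / 100,000 = 4.535 therm
Cost = 4.535 × €0.835/therm = €3.79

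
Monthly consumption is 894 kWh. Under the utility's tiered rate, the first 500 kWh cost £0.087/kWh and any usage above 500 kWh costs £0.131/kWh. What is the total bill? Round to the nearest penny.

£95.11

First 500 kWh × £0.087 = £43.50
Remaining 394 kWh × £0.131 = £51.61
Total = £95.11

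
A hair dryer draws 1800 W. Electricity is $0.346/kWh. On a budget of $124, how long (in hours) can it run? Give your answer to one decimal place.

199.1 h

Energy budget = $124 / $0.346 per kWh = 358.4 kWh = 358,382 Wh
Runtime = 358,382 Wh / 1800 W = 199.1 h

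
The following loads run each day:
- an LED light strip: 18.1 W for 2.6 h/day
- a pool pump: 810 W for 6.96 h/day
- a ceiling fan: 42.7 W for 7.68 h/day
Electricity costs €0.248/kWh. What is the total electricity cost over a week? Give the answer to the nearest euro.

€10

LED light strip: 18.1 W × 2.6 h × 7 d = 329 Wh = 0.3294 kWh
pool pump: 810 W × 6.96 h × 7 d = 39,463 Wh = 39.46 kWh
ceiling fan: 42.7 W × 7.68 h × 7 d = 2,296 Wh = 2.296 kWh
Total energy = 0.3294 + 39.46 + 2.296 = 42.09 kWh
Cost = 42.09 kWh × €0.248 = €10.44 ≈ €10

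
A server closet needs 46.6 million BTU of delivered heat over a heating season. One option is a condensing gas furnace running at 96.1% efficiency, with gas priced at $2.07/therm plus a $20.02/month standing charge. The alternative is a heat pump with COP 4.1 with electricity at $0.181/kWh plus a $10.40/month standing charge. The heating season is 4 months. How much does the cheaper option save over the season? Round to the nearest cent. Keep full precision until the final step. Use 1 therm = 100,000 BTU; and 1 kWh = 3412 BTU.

$439.31

Heat load = 46.6 × 10⁶ BTU = 46,600,000 BTU
Gas: input = 46,600,000 / 0.961 = 48,491,155 BTU = 484.9 therm → 484.9 × $2.07 = $1,003.77; + 4 × $20.02 standing = $1,083.85
Heat pump: 46,600,000 BTU / 3412 = 13,660 kWh heat; / 4.1 = 3,331 kWh in → × $0.181 = $602.94; + 4 × $10.40 standing = $644.54
Difference = |$1,083.85 − $644.54| = $439.31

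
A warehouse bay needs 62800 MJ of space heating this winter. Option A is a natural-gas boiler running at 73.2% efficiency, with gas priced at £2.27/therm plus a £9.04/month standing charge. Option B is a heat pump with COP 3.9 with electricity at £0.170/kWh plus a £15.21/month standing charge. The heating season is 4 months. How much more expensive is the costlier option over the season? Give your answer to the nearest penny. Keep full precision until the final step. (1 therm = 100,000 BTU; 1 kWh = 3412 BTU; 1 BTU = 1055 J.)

Heat load = 62800 MJ = 62,800,000,000 J / 1055 = 59,526,066 BTU
Gas: input = 59,526,066 / 0.732 = 81,319,763 BTU = 813.2 therm → 813.2 × £2.27 = £1,845.96; + 4 × £9.04 standing = £1,882.12
Heat pump: 59,526,066 BTU / 3412 = 17,450 kWh heat; / 3.9 = 4,473 kWh in → × £0.170 = £760.47; + 4 × £15.21 standing = £821.31
Difference = |£1,882.12 − £821.31| = £1,060.81

£1060.81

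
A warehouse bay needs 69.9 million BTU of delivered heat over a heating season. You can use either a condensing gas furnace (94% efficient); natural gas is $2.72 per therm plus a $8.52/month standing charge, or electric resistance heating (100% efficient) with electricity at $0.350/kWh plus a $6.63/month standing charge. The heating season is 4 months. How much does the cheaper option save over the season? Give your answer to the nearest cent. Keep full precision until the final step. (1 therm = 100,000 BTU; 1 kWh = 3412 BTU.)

Heat load = 69.9 × 10⁶ BTU = 69,900,000 BTU
Gas: input = 69,900,000 / 0.94 = 74,361,702 BTU = 743.6 therm → 743.6 × $2.72 = $2,022.64; + 4 × $8.52 standing = $2,056.72
Electric: 69,900,000 BTU / 3412 = 20,490 kWh → × $0.350 = $7,170.28; + 4 × $6.63 standing = $7,196.80
Difference = |$2,056.72 − $7,196.80| = $5,140.08

$5140.08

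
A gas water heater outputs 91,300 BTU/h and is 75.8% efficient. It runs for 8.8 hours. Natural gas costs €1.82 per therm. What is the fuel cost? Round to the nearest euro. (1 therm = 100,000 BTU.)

€19

Heat delivered = 91,300 BTU/h × 8.8 h = 803,440 BTU
Gas input = 803,440 / 0.758 = 1,059,947 BTU
= 1,059,947 / 100,000 = 10.6 therm
Cost = 10.6 × €1.82/therm = €19.29 ≈ €19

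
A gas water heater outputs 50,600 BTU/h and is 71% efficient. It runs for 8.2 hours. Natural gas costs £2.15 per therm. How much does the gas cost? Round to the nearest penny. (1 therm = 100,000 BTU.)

£12.56

Heat delivered = 50,600 BTU/h × 8.2 h = 414,920 BTU
Gas input = 414,920 / 0.71 = 584,394 BTU
= 584,394 / 100,000 = 5.844 therm
Cost = 5.844 × £2.15/therm = £12.56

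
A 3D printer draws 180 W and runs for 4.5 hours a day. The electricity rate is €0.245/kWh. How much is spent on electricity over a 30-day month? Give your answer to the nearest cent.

Energy = 180 W × 4.5 h/day × 30 days = 24,300 Wh = 24.3 kWh
Cost = 24.3 kWh × €0.245/kWh = €5.95

€5.95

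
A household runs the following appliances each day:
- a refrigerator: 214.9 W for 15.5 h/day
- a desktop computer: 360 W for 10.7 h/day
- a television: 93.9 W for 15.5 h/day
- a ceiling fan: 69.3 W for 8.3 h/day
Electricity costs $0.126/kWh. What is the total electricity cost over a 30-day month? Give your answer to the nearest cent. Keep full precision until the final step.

$34.83

refrigerator: 214.9 W × 15.5 h × 30 d = 99,929 Wh = 99.93 kWh
desktop computer: 360 W × 10.7 h × 30 d = 115,560 Wh = 115.6 kWh
television: 93.9 W × 15.5 h × 30 d = 43,664 Wh = 43.66 kWh
ceiling fan: 69.3 W × 8.3 h × 30 d = 17,256 Wh = 17.26 kWh
Total energy = 99.93 + 115.6 + 43.66 + 17.26 = 276.4 kWh
Cost = 276.4 kWh × $0.126 = $34.83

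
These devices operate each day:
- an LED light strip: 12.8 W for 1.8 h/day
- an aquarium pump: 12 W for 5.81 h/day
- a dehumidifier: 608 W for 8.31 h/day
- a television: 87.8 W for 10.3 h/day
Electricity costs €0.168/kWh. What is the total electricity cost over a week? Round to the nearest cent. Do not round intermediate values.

LED light strip: 12.8 W × 1.8 h × 7 d = 161 Wh = 0.1613 kWh
aquarium pump: 12 W × 5.81 h × 7 d = 488 Wh = 0.488 kWh
dehumidifier: 608 W × 8.31 h × 7 d = 35,367 Wh = 35.37 kWh
television: 87.8 W × 10.3 h × 7 d = 6,330 Wh = 6.33 kWh
Total energy = 0.1613 + 0.488 + 35.37 + 6.33 = 42.35 kWh
Cost = 42.35 kWh × €0.168 = €7.11

€7.11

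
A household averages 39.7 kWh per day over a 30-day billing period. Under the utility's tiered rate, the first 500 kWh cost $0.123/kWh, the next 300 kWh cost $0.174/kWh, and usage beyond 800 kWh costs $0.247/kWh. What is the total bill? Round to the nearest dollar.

$210

Usage = 39.7 kWh/day × 30 days = 1191 kWh
First 500 kWh × $0.123 = $61.50
Next 300 kWh × $0.174 = $52.20
Remaining 391 kWh × $0.247 = $96.58
Total = $210.28 ≈ $210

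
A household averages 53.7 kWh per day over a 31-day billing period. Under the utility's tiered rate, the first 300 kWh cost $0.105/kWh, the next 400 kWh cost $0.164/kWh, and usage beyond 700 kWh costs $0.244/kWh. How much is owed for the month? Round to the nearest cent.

$332.49

Usage = 53.7 kWh/day × 31 days = 1664.7 kWh
First 300 kWh × $0.105 = $31.50
Next 400 kWh × $0.164 = $65.60
Remaining 964.7 kWh × $0.244 = $235.39
Total = $332.49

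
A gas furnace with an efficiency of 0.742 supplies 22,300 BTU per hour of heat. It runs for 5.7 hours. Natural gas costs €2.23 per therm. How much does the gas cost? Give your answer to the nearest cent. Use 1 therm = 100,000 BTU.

Heat delivered = 22,300 BTU/h × 5.7 h = 127,110 BTU
Gas input = 127,110 / 0.742 = 171,307 BTU
= 171,307 / 100,000 = 1.713 therm
Cost = 1.713 × €2.23/therm = €3.82

€3.82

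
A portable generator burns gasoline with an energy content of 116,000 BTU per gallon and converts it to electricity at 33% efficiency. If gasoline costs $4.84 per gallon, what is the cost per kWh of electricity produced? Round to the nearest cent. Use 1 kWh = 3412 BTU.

$0.43

Electrical output per gallon = 116,000 BTU × 0.33 / 3412 BTU/kWh = 11.22 kWh
Cost per kWh = $4.84 / 11.22 kWh = $0.431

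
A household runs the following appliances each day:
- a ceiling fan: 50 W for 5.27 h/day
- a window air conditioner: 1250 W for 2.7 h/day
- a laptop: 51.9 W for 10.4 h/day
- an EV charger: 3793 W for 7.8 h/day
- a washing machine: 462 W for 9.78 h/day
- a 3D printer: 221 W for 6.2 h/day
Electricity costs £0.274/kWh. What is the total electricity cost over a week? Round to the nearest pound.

£76

ceiling fan: 50 W × 5.27 h × 7 d = 1,844 Wh = 1.845 kWh
window air conditioner: 1250 W × 2.7 h × 7 d = 23,625 Wh = 23.62 kWh
laptop: 51.9 W × 10.4 h × 7 d = 3,778 Wh = 3.778 kWh
EV charger: 3793 W × 7.8 h × 7 d = 207,098 Wh = 207.1 kWh
washing machine: 462 W × 9.78 h × 7 d = 31,629 Wh = 31.63 kWh
3D printer: 221 W × 6.2 h × 7 d = 9,591 Wh = 9.591 kWh
Total energy = 1.845 + 23.62 + 3.778 + 207.1 + 31.63 + 9.591 = 277.6 kWh
Cost = 277.6 kWh × £0.274 = £76.05 ≈ £76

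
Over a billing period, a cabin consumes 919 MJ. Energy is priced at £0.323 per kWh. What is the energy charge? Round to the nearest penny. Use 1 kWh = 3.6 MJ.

919 MJ × (0.27778 kWh/MJ) = 255.3 kWh
Cost = 255.3 kWh × £0.323/kWh = £82.45

£82.45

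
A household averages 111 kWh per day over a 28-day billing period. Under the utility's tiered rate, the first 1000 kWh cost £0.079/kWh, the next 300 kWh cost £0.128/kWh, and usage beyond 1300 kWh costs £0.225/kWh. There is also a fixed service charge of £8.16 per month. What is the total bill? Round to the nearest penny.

Usage = 111 kWh/day × 28 days = 3108 kWh
First 1000 kWh × £0.079 = £79.00
Next 300 kWh × £0.128 = £38.40
Remaining 1808 kWh × £0.225 = £406.80
Energy charge = £524.20; + service £8.16 = £532.36

£532.36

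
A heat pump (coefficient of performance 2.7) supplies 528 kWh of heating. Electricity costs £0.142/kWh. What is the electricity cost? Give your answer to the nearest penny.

Electrical input = 528 kWh / 2.7 = 195.6 kWh
Cost = 195.6 × £0.142/kWh = £27.77

£27.77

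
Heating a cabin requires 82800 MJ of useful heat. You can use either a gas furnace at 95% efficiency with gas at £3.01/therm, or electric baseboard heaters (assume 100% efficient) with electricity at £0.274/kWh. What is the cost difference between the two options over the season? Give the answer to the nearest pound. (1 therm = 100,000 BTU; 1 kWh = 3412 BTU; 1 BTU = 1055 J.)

Heat load = 82800 MJ = 82,800,000,000 J / 1055 = 78,483,412 BTU
Gas: input = 78,483,412 / 0.950 = 82,614,118 BTU = 826.1 therm → 826.1 × £3.01 = £2,486.68
Electric: 78,483,412 BTU / 3412 = 23,000 kWh → × £0.274 = £6,302.60
Difference = |£2,486.68 − £6,302.60| = £3,815.91 ≈ £3816

£3816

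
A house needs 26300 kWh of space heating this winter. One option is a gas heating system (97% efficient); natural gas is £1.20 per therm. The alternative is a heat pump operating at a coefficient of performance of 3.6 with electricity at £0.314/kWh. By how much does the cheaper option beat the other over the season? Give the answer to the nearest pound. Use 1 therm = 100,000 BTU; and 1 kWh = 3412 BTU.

Heat load = 26300 kWh × 3412 = 89,735,600 BTU
Gas: input = 89,735,600 / 0.97 = 92,510,928 BTU = 925.1 therm → 925.1 × £1.20 = £1,110.13
Heat pump: 89,735,600 BTU / 3412 = 26,300 kWh heat; / 3.6 = 7,306 kWh in → × £0.314 = £2,293.94
Difference = |£1,110.13 − £2,293.94| = £1,183.81 ≈ £1184

£1184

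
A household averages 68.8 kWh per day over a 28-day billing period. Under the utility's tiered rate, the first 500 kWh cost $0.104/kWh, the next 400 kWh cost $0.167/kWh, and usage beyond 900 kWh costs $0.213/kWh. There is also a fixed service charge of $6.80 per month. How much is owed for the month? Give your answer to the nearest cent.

Usage = 68.8 kWh/day × 28 days = 1926.4 kWh
First 500 kWh × $0.104 = $52.00
Next 400 kWh × $0.167 = $66.80
Remaining 1026.4 kWh × $0.213 = $218.62
Energy charge = $337.42; + service $6.80 = $344.22

$344.22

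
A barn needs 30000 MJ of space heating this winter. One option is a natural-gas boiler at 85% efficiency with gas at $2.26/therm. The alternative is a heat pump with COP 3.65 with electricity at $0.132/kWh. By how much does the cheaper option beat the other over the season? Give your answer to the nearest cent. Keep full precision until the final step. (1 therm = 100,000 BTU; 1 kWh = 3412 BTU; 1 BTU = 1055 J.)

$454.67

Heat load = 30000 MJ = 30,000,000,000 J / 1055 = 28,436,019 BTU
Gas: input = 28,436,019 / 0.85 = 33,454,140 BTU = 334.5 therm → 334.5 × $2.26 = $756.06
Heat pump: 28,436,019 BTU / 3412 = 8,334 kWh heat; / 3.65 = 2,283 kWh in → × $0.132 = $301.40
Difference = |$756.06 − $301.40| = $454.67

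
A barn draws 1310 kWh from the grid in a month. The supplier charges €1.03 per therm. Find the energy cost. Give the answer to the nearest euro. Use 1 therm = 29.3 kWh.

1310 kWh × (0.03413 therm/kWh) = 44.71 therm
Cost = 44.71 therm × €1.03/therm = €46.05 ≈ €46

€46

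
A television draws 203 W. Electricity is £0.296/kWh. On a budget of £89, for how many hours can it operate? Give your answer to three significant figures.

1480 h

Energy budget = £89 / £0.296 per kWh = 300.7 kWh = 300,676 Wh
Runtime = 300,676 Wh / 203 W = 1,481 h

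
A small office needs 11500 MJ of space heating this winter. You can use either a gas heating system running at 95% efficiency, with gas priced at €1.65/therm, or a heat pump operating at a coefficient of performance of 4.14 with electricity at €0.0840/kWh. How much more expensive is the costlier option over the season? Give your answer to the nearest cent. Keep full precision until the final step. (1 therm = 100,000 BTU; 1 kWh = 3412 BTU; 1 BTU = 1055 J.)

€124.50

Heat load = 11500 MJ = 11,500,000,000 J / 1055 = 10,900,474 BTU
Gas: input = 10,900,474 / 0.95 = 11,474,183 BTU = 114.7 therm → 114.7 × €1.65 = €189.32
Heat pump: 10,900,474 BTU / 3412 = 3,195 kWh heat; / 4.14 = 771.7 kWh in → × €0.0840 = €64.82
Difference = |€189.32 − €64.82| = €124.50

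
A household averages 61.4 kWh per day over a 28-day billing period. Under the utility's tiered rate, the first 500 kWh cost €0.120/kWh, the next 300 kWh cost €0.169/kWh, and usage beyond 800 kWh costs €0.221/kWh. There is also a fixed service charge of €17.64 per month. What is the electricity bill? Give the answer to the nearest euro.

€331

Usage = 61.4 kWh/day × 28 days = 1719.2 kWh
First 500 kWh × €0.120 = €60.00
Next 300 kWh × €0.169 = €50.70
Remaining 919.2 kWh × €0.221 = €203.14
Energy charge = €313.84; + service €17.64 = €331.48 ≈ €331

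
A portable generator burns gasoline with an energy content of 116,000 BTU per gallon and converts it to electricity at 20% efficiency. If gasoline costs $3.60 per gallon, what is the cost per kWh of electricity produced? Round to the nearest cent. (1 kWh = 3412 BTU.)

$0.53

Electrical output per gallon = 116,000 BTU × 0.20 / 3412 BTU/kWh = 6.8 kWh
Cost per kWh = $3.60 / 6.8 kWh = $0.529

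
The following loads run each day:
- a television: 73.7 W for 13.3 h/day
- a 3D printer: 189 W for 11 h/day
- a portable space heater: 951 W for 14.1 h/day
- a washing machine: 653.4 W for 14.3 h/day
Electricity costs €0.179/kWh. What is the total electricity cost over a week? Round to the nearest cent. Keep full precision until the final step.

€32.34

television: 73.7 W × 13.3 h × 7 d = 6,861 Wh = 6.861 kWh
3D printer: 189 W × 11 h × 7 d = 14,553 Wh = 14.55 kWh
portable space heater: 951 W × 14.1 h × 7 d = 93,864 Wh = 93.86 kWh
washing machine: 653.4 W × 14.3 h × 7 d = 65,405 Wh = 65.41 kWh
Total energy = 6.861 + 14.55 + 93.86 + 65.41 = 180.7 kWh
Cost = 180.7 kWh × €0.179 = €32.34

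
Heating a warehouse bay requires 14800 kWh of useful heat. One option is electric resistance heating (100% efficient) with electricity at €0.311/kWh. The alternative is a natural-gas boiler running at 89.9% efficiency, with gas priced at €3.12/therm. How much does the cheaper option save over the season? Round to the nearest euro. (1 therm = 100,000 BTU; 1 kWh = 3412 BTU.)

Heat load = 14800 kWh × 3412 = 50,497,600 BTU
Gas: input = 50,497,600 / 0.899 = 56,170,857 BTU = 561.7 therm → 561.7 × €3.12 = €1,752.53
Electric: 50,497,600 BTU / 3412 = 14,800 kWh → × €0.311 = €4,602.80
Difference = |€1,752.53 − €4,602.80| = €2,850.27 ≈ €2850

€2850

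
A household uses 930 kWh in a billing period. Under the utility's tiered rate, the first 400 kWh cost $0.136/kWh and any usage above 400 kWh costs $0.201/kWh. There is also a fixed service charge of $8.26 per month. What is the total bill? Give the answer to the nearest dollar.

First 400 kWh × $0.136 = $54.40
Remaining 530 kWh × $0.201 = $106.53
Energy charge = $160.93; + service $8.26 = $169.19 ≈ $169

$169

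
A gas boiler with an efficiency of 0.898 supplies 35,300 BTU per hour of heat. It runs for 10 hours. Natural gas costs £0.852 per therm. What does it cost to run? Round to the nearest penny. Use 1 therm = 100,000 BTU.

£3.35

Heat delivered = 35,300 BTU/h × 10 h = 353,000 BTU
Gas input = 353,000 / 0.898 = 393,096 BTU
= 393,096 / 100,000 = 3.931 therm
Cost = 3.931 × £0.852/therm = £3.35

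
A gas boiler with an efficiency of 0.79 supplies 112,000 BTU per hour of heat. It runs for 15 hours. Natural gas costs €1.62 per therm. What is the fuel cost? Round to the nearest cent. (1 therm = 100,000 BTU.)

Heat delivered = 112,000 BTU/h × 15 h = 1,680,000 BTU
Gas input = 1,680,000 / 0.79 = 2,126,582 BTU
= 2,126,582 / 100,000 = 21.27 therm
Cost = 21.27 × €1.62/therm = €34.45

€34.45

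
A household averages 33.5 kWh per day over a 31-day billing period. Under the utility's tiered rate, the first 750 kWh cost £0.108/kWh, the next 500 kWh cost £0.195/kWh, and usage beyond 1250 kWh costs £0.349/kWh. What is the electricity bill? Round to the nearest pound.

£137

Usage = 33.5 kWh/day × 31 days = 1038.5 kWh
First 750 kWh × £0.108 = £81.00
Next 288.5 kWh × £0.195 = £56.26
Remaining tier: 0 kWh (not reached)
Total = £137.26 ≈ £137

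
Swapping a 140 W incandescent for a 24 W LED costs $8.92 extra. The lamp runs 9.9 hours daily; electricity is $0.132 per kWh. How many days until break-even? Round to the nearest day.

Power saved = 140 − 24 = 116 W
Daily energy saved = 116 W × 9.9 h = 1148 Wh = 1.1484 kWh
Daily savings = 1.1484 × $0.132 = $0.1516
Payback = $8.92 / $0.1516 per day = 58.84 days

59 days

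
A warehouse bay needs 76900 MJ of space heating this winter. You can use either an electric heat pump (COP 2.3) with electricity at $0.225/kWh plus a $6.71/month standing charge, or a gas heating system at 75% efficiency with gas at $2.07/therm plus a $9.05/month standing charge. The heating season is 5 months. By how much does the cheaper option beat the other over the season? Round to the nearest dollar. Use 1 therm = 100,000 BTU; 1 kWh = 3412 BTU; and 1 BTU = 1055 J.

$66

Heat load = 76900 MJ = 76,900,000,000 J / 1055 = 72,890,995 BTU
Gas: input = 72,890,995 / 0.75 = 97,187,994 BTU = 971.9 therm → 971.9 × $2.07 = $2,011.79; + 5 × $9.05 standing = $2,057.04
Heat pump: 72,890,995 BTU / 3412 = 21,360 kWh heat; / 2.3 = 9,288 kWh in → × $0.225 = $2,089.87; + 5 × $6.71 standing = $2,123.42
Difference = |$2,057.04 − $2,123.42| = $66.38 ≈ $66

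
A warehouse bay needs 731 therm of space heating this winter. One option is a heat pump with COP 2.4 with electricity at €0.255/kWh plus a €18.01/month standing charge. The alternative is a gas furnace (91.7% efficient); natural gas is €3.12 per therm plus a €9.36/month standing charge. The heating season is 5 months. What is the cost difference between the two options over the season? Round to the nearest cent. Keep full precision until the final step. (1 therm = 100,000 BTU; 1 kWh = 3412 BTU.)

Heat load = 731 therm × 100,000 = 73,100,000 BTU
Gas: input = 73,100,000 / 0.917 = 79,716,467 BTU = 797.2 therm → 797.2 × €3.12 = €2,487.15; + 5 × €9.36 standing = €2,533.95
Heat pump: 73,100,000 BTU / 3412 = 21,420 kWh heat; / 2.4 = 8,927 kWh in → × €0.255 = €2,276.34; + 5 × €18.01 standing = €2,366.39
Difference = |€2,533.95 − €2,366.39| = €167.56

€167.56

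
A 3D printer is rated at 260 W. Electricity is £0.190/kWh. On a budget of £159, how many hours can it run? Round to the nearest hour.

Energy budget = £159 / £0.190 per kWh = 836.8 kWh = 836,842 Wh
Runtime = 836,842 Wh / 260 W = 3,219 h

3219 h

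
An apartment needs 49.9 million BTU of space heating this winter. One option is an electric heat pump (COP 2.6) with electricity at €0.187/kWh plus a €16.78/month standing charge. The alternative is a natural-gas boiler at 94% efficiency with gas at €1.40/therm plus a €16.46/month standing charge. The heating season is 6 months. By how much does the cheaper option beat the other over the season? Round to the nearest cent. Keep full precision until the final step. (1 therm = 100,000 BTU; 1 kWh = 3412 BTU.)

€310.59

Heat load = 49.9 × 10⁶ BTU = 49,900,000 BTU
Gas: input = 49,900,000 / 0.94 = 53,085,106 BTU = 530.9 therm → 530.9 × €1.40 = €743.19; + 6 × €16.46 standing = €841.95
Heat pump: 49,900,000 BTU / 3412 = 14,620 kWh heat; / 2.6 = 5,625 kWh in → × €0.187 = €1,051.86; + 6 × €16.78 standing = €1,152.54
Difference = |€841.95 − €1,152.54| = €310.59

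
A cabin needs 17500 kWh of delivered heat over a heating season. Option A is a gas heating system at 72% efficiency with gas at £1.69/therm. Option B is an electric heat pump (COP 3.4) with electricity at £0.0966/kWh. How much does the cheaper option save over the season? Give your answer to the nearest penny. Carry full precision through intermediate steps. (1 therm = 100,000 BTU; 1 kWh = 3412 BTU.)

Heat load = 17500 kWh × 3412 = 59,710,000 BTU
Gas: input = 59,710,000 / 0.72 = 82,930,556 BTU = 829.3 therm → 829.3 × £1.69 = £1,401.53
Heat pump: 59,710,000 BTU / 3412 = 17,500 kWh heat; / 3.4 = 5,147 kWh in → × £0.0966 = £497.21
Difference = |£1,401.53 − £497.21| = £904.32

£904.32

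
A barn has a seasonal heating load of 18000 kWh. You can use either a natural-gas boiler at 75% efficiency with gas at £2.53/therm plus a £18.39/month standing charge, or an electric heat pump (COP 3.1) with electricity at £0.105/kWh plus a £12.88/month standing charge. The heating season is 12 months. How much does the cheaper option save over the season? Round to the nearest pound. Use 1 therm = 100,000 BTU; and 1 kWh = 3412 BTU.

Heat load = 18000 kWh × 3412 = 61,416,000 BTU
Gas: input = 61,416,000 / 0.75 = 81,888,000 BTU = 818.9 therm → 818.9 × £2.53 = £2,071.77; + 12 × £18.39 standing = £2,292.45
Heat pump: 61,416,000 BTU / 3412 = 18,000 kWh heat; / 3.1 = 5,806 kWh in → × £0.105 = £609.68; + 12 × £12.88 standing = £764.24
Difference = |£2,292.45 − £764.24| = £1,528.21 ≈ £1528

£1528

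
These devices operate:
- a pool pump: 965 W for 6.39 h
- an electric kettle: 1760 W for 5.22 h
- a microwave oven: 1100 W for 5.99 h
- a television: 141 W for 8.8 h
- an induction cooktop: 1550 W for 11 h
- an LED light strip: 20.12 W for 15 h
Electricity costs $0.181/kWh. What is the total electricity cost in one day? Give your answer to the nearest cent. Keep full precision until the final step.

pool pump: 965 W × 6.39 h = 6,166 Wh = 6.166 kWh
electric kettle: 1760 W × 5.22 h = 9,187 Wh = 9.187 kWh
microwave oven: 1100 W × 5.99 h = 6,589 Wh = 6.589 kWh
television: 141 W × 8.8 h = 1,241 Wh = 1.241 kWh
induction cooktop: 1550 W × 11 h = 17,050 Wh = 17.05 kWh
LED light strip: 20.12 W × 15 h = 302 Wh = 0.3018 kWh
Total energy = 6.166 + 9.187 + 6.589 + 1.241 + 17.05 + 0.3018 = 40.54 kWh
Cost = 40.54 kWh × $0.181 = $7.34

$7.34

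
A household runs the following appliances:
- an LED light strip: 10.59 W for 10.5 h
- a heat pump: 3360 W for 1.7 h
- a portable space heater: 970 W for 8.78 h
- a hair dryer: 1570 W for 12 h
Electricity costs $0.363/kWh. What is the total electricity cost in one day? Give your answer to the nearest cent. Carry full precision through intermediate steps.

LED light strip: 10.59 W × 10.5 h = 111 Wh = 0.1112 kWh
heat pump: 3360 W × 1.7 h = 5,712 Wh = 5.712 kWh
portable space heater: 970 W × 8.78 h = 8,517 Wh = 8.517 kWh
hair dryer: 1570 W × 12 h = 18,840 Wh = 18.84 kWh
Total energy = 0.1112 + 5.712 + 8.517 + 18.84 = 33.18 kWh
Cost = 33.18 kWh × $0.363 = $12.04

$12.04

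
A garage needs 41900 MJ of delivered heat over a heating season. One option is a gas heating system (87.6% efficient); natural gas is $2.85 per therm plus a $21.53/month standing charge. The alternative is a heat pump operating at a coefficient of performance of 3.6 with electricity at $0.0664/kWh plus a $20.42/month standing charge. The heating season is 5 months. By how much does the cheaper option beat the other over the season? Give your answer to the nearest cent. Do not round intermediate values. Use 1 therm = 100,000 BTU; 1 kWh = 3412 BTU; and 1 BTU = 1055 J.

$1082.98

Heat load = 41900 MJ = 41,900,000,000 J / 1055 = 39,715,640 BTU
Gas: input = 39,715,640 / 0.876 = 45,337,488 BTU = 453.4 therm → 453.4 × $2.85 = $1,292.12; + 5 × $21.53 standing = $1,399.77
Heat pump: 39,715,640 BTU / 3412 = 11,640 kWh heat; / 3.6 = 3,233 kWh in → × $0.0664 = $214.69; + 5 × $20.42 standing = $316.79
Difference = |$1,399.77 − $316.79| = $1,082.98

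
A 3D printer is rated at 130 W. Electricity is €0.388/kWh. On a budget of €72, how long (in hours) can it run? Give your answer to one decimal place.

1427.4 h

Energy budget = €72 / €0.388 per kWh = 185.6 kWh = 185,567 Wh
Runtime = 185,567 Wh / 130 W = 1,427 h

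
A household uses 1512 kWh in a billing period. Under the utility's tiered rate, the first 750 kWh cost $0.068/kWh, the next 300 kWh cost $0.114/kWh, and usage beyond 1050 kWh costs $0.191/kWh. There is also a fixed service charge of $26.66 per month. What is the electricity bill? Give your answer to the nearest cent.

$200.10

First 750 kWh × $0.068 = $51.00
Next 300 kWh × $0.114 = $34.20
Remaining 462 kWh × $0.191 = $88.24
Energy charge = $173.44; + service $26.66 = $200.10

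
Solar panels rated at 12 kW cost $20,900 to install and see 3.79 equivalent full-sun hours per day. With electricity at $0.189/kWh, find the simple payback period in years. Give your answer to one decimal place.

6.7 years

Daily generation = 12 kW × 3.79 h = 45.48 kWh
Annual generation = 45.48 × 365 = 16600 kWh
Annual savings = 16600 × $0.189 = $3,137.44
Payback = $20,900 / $3,137.44 = 6.66 years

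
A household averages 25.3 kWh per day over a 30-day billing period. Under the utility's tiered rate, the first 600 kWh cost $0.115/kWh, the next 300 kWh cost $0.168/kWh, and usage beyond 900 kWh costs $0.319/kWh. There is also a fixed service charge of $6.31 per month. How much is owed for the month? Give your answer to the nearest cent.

$102.02

Usage = 25.3 kWh/day × 30 days = 759 kWh
First 600 kWh × $0.115 = $69.00
Next 159 kWh × $0.168 = $26.71
Remaining tier: 0 kWh (not reached)
Energy charge = $95.71; + service $6.31 = $102.02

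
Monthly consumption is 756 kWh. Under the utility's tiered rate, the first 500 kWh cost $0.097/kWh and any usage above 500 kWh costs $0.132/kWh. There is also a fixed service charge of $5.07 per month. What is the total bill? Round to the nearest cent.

First 500 kWh × $0.097 = $48.50
Remaining 256 kWh × $0.132 = $33.79
Energy charge = $82.29; + service $5.07 = $87.36

$87.36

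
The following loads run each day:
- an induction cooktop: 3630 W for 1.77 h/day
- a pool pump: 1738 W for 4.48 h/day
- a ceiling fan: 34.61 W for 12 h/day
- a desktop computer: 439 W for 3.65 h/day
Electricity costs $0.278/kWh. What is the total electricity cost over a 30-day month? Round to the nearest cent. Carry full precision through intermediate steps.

$135.35

induction cooktop: 3630 W × 1.77 h × 30 d = 192,753 Wh = 192.8 kWh
pool pump: 1738 W × 4.48 h × 30 d = 233,587 Wh = 233.6 kWh
ceiling fan: 34.61 W × 12 h × 30 d = 12,460 Wh = 12.46 kWh
desktop computer: 439 W × 3.65 h × 30 d = 48,070 Wh = 48.07 kWh
Total energy = 192.8 + 233.6 + 12.46 + 48.07 = 486.9 kWh
Cost = 486.9 kWh × $0.278 = $135.35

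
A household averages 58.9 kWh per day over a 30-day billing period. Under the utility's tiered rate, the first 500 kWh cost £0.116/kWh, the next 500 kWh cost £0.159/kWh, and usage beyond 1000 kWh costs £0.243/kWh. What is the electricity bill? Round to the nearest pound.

Usage = 58.9 kWh/day × 30 days = 1767 kWh
First 500 kWh × £0.116 = £58.00
Next 500 kWh × £0.159 = £79.50
Remaining 767 kWh × £0.243 = £186.38
Total = £323.88 ≈ £324

£324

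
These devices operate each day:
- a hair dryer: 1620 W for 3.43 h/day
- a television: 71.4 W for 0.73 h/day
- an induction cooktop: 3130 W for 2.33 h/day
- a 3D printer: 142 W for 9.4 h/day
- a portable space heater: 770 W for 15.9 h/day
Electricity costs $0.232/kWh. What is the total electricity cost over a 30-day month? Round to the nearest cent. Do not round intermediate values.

hair dryer: 1620 W × 3.43 h × 30 d = 166,698 Wh = 166.7 kWh
television: 71.4 W × 0.73 h × 30 d = 1,564 Wh = 1.564 kWh
induction cooktop: 3130 W × 2.33 h × 30 d = 218,787 Wh = 218.8 kWh
3D printer: 142 W × 9.4 h × 30 d = 40,044 Wh = 40.04 kWh
portable space heater: 770 W × 15.9 h × 30 d = 367,290 Wh = 367.3 kWh
Total energy = 166.7 + 1.564 + 218.8 + 40.04 + 367.3 = 794.4 kWh
Cost = 794.4 kWh × $0.232 = $184.30

$184.30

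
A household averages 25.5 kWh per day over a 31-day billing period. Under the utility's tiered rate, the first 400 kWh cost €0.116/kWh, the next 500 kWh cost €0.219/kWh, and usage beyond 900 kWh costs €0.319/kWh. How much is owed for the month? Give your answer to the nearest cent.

Usage = 25.5 kWh/day × 31 days = 790.5 kWh
First 400 kWh × €0.116 = €46.40
Next 390.5 kWh × €0.219 = €85.52
Remaining tier: 0 kWh (not reached)
Total = €131.92

€131.92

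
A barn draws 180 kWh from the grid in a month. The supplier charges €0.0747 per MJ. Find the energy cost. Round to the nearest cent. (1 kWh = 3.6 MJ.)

€48.41

180 kWh × (3.6 MJ/kWh) = 648 MJ
Cost = 648 MJ × €0.0747/MJ = €48.41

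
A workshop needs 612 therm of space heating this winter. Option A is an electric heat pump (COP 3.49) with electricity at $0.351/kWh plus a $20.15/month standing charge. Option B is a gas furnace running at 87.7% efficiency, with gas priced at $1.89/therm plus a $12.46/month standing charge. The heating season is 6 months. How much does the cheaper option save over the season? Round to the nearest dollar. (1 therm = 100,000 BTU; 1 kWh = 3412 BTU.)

Heat load = 612 therm × 100,000 = 61,200,000 BTU
Gas: input = 61,200,000 / 0.877 = 69,783,352 BTU = 697.8 therm → 697.8 × $1.89 = $1,318.91; + 6 × $12.46 standing = $1,393.67
Heat pump: 61,200,000 BTU / 3412 = 17,940 kWh heat; / 3.49 = 5,139 kWh in → × $0.351 = $1,803.95; + 6 × $20.15 standing = $1,924.85
Difference = |$1,393.67 − $1,924.85| = $531.18 ≈ $531

$531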